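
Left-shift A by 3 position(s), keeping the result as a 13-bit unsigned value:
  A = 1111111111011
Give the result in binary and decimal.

Shift left by 3: drop the top 3 bit(s), append 3 zero(s) on the right.
  1111111111011  ->  discard [111], keep [1111111011], append 000
= 1111111011000

Answer: 1111111011000 (8152)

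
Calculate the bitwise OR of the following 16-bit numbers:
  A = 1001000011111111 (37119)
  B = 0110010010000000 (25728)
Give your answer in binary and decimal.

Apply | to each column (1 where either bit is 1):
  1001000011111111
| 0110010010000000
------------------
  1111010011111111

Answer: 1111010011111111 (62719)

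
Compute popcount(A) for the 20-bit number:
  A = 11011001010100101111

11011001010100101111
1-bits at positions (from bit 0 = LSB): 0, 1, 2, 3, 5, 8, 10, 12, 15, 16, 18, 19
Count = 12

Answer: 12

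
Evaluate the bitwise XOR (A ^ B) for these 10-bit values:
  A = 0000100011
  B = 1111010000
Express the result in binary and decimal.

Apply ^ to each column (1 where bits differ):
  0000100011
^ 1111010000
------------
  1111110011

Answer: 1111110011 (1011)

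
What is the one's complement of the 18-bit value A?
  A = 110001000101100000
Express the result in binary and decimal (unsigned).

Flip each bit (0->1, 1->0):
  110001000101100000
  001110111010011111

Answer: 001110111010011111 (61087)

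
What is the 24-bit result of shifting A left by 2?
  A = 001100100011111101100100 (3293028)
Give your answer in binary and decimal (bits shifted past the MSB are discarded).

Shift left by 2: drop the top 2 bit(s), append 2 zero(s) on the right.
  001100100011111101100100  ->  discard [00], keep [1100100011111101100100], append 00
= 110010001111110110010000

Answer: 110010001111110110010000 (13172112)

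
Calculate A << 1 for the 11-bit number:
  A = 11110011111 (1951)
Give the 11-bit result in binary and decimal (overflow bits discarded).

Shift left by 1: drop the top 1 bit(s), append 1 zero(s) on the right.
  11110011111  ->  discard [1], keep [1110011111], append 0
= 11100111110

Answer: 11100111110 (1854)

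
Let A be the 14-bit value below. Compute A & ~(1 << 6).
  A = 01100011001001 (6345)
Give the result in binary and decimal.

Mask = ~(1 << 6) = 11111110111111
Bit 6 of A is 1, so AND-ing with the mask clears it to 0.
  01100011001001
& 11111110111111
----------------
  01100010001001

Answer: 01100010001001 (6281)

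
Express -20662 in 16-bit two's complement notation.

1. Binary of +20662:  0101000010110110
2. Invert bits:     1010111101001001
3. Add 1:           1010111101001010

Answer: 1010111101001010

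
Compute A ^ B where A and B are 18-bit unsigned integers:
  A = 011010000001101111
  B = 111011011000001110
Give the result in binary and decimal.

Apply ^ to each column (1 where bits differ):
  011010000001101111
^ 111011011000001110
--------------------
  100001011001100001

Answer: 100001011001100001 (136801)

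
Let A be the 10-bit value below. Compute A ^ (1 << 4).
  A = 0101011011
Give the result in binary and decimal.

Mask = 1 << 4 = 0000010000
Bit 4 of A is 1; XOR with the mask flips it to 0.
  0101011011
^ 0000010000
------------
  0101001011

Answer: 0101001011 (331)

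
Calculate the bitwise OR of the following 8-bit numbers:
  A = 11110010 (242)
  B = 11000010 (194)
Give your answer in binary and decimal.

Apply | to each column (1 where either bit is 1):
  11110010
| 11000010
----------
  11110010

Answer: 11110010 (242)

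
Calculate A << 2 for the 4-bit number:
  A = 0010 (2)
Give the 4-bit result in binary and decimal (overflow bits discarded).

Shift left by 2: drop the top 2 bit(s), append 2 zero(s) on the right.
  0010  ->  discard [00], keep [10], append 00
= 1000

Answer: 1000 (8)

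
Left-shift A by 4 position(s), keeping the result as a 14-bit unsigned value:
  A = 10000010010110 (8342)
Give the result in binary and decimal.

Shift left by 4: drop the top 4 bit(s), append 4 zero(s) on the right.
  10000010010110  ->  discard [1000], keep [0010010110], append 0000
= 00100101100000

Answer: 00100101100000 (2400)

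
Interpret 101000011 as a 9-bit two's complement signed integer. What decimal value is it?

MSB is 1, so the value is negative. Find the magnitude:
1. Invert bits:  010111100
2. Add 1:        010111101  = 189
3. Apply sign:   -189

Answer: -189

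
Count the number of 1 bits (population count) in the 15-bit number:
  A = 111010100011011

111010100011011
1-bits at positions (from bit 0 = LSB): 0, 1, 3, 4, 8, 10, 12, 13, 14
Count = 9

Answer: 9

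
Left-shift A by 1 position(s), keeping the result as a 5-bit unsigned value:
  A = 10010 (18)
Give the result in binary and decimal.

Shift left by 1: drop the top 1 bit(s), append 1 zero(s) on the right.
  10010  ->  discard [1], keep [0010], append 0
= 00100

Answer: 00100 (4)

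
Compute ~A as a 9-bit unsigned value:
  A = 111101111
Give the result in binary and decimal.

Flip each bit (0->1, 1->0):
  111101111
  000010000

Answer: 000010000 (16)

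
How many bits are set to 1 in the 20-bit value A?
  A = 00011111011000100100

00011111011000100100
1-bits at positions (from bit 0 = LSB): 2, 5, 9, 10, 12, 13, 14, 15, 16
Count = 9

Answer: 9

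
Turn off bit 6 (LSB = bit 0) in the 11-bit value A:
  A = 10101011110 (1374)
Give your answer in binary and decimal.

Mask = ~(1 << 6) = 11110111111
Bit 6 of A is 1, so AND-ing with the mask clears it to 0.
  10101011110
& 11110111111
-------------
  10100011110

Answer: 10100011110 (1310)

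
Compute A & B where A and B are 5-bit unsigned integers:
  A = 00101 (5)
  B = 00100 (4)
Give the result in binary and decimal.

Apply & to each column (1 only where both bits are 1):
  00101
& 00100
-------
  00100

Answer: 00100 (4)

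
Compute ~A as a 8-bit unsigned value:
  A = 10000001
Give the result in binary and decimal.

Flip each bit (0->1, 1->0):
  10000001
  01111110

Answer: 01111110 (126)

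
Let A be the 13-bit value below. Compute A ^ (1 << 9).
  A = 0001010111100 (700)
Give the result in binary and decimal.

Mask = 1 << 9 = 0001000000000
Bit 9 of A is 1; XOR with the mask flips it to 0.
  0001010111100
^ 0001000000000
---------------
  0000010111100

Answer: 0000010111100 (188)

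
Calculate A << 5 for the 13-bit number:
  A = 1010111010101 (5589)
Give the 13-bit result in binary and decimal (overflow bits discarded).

Shift left by 5: drop the top 5 bit(s), append 5 zero(s) on the right.
  1010111010101  ->  discard [10101], keep [11010101], append 00000
= 1101010100000

Answer: 1101010100000 (6816)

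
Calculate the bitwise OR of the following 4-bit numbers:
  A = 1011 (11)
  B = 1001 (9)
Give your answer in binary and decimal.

Apply | to each column (1 where either bit is 1):
  1011
| 1001
------
  1011

Answer: 1011 (11)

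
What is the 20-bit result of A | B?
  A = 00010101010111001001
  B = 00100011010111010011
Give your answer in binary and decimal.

Apply | to each column (1 where either bit is 1):
  00010101010111001001
| 00100011010111010011
----------------------
  00110111010111011011

Answer: 00110111010111011011 (226779)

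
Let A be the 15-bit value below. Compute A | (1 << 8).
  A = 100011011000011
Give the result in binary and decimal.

Mask = 1 << 8 = 000000100000000
Bit 8 of A is 0, so OR-ing with the mask flips it to 1.
  100011011000011
| 000000100000000
-----------------
  100011111000011

Answer: 100011111000011 (18371)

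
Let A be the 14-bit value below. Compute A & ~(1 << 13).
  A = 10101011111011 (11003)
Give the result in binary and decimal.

Mask = ~(1 << 13) = 01111111111111
Bit 13 of A is 1, so AND-ing with the mask clears it to 0.
  10101011111011
& 01111111111111
----------------
  00101011111011

Answer: 00101011111011 (2811)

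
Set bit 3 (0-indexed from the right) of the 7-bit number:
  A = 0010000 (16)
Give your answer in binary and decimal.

Mask = 1 << 3 = 0001000
Bit 3 of A is 0, so OR-ing with the mask flips it to 1.
  0010000
| 0001000
---------
  0011000

Answer: 0011000 (24)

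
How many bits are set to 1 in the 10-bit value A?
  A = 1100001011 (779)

1100001011
1-bits at positions (from bit 0 = LSB): 0, 1, 3, 8, 9
Count = 5

Answer: 5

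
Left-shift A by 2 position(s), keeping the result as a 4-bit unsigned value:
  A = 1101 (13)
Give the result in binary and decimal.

Shift left by 2: drop the top 2 bit(s), append 2 zero(s) on the right.
  1101  ->  discard [11], keep [01], append 00
= 0100

Answer: 0100 (4)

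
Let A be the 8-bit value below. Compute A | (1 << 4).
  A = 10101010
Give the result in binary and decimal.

Mask = 1 << 4 = 00010000
Bit 4 of A is 0, so OR-ing with the mask flips it to 1.
  10101010
| 00010000
----------
  10111010

Answer: 10111010 (186)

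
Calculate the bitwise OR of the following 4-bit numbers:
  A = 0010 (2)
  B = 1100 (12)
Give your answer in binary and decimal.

Apply | to each column (1 where either bit is 1):
  0010
| 1100
------
  1110

Answer: 1110 (14)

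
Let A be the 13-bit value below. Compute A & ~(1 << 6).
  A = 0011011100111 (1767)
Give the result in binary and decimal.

Mask = ~(1 << 6) = 1111110111111
Bit 6 of A is 1, so AND-ing with the mask clears it to 0.
  0011011100111
& 1111110111111
---------------
  0011010100111

Answer: 0011010100111 (1703)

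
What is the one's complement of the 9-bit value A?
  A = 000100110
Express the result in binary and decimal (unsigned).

Flip each bit (0->1, 1->0):
  000100110
  111011001

Answer: 111011001 (473)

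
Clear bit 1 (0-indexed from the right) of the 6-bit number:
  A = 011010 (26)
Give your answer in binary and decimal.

Mask = ~(1 << 1) = 111101
Bit 1 of A is 1, so AND-ing with the mask clears it to 0.
  011010
& 111101
--------
  011000

Answer: 011000 (24)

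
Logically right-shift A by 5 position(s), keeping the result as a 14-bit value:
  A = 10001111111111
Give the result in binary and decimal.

Logical shift right by 5: drop the bottom 5 bit(s), prepend 5 zero(s) on the left.
  10001111111111  ->  keep [100011111], discard [11111], prepend 00000
= 00000100011111

Answer: 00000100011111 (287)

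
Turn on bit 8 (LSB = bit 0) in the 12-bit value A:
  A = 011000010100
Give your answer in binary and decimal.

Mask = 1 << 8 = 000100000000
Bit 8 of A is 0, so OR-ing with the mask flips it to 1.
  011000010100
| 000100000000
--------------
  011100010100

Answer: 011100010100 (1812)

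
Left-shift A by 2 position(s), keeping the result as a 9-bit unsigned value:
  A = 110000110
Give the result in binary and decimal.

Shift left by 2: drop the top 2 bit(s), append 2 zero(s) on the right.
  110000110  ->  discard [11], keep [0000110], append 00
= 000011000

Answer: 000011000 (24)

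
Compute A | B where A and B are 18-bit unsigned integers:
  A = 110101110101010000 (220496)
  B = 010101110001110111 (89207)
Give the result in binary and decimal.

Apply | to each column (1 where either bit is 1):
  110101110101010000
| 010101110001110111
--------------------
  110101110101110111

Answer: 110101110101110111 (220535)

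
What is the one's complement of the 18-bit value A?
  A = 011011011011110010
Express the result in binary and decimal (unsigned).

Flip each bit (0->1, 1->0):
  011011011011110010
  100100100100001101

Answer: 100100100100001101 (149773)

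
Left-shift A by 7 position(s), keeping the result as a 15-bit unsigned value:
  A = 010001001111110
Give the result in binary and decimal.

Shift left by 7: drop the top 7 bit(s), append 7 zero(s) on the right.
  010001001111110  ->  discard [0100010], keep [01111110], append 0000000
= 011111100000000

Answer: 011111100000000 (16128)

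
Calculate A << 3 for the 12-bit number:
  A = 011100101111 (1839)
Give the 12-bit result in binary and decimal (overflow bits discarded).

Shift left by 3: drop the top 3 bit(s), append 3 zero(s) on the right.
  011100101111  ->  discard [011], keep [100101111], append 000
= 100101111000

Answer: 100101111000 (2424)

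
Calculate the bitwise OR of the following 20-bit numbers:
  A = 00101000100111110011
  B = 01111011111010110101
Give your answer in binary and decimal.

Apply | to each column (1 where either bit is 1):
  00101000100111110011
| 01111011111010110101
----------------------
  01111011111111110111

Answer: 01111011111111110111 (507895)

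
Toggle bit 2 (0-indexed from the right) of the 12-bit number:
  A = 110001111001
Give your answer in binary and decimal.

Mask = 1 << 2 = 000000000100
Bit 2 of A is 0; XOR with the mask flips it to 1.
  110001111001
^ 000000000100
--------------
  110001111101

Answer: 110001111101 (3197)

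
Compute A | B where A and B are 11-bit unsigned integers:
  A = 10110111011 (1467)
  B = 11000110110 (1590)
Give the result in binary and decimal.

Apply | to each column (1 where either bit is 1):
  10110111011
| 11000110110
-------------
  11110111111

Answer: 11110111111 (1983)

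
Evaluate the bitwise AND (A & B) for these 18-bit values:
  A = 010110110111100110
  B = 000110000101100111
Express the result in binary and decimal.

Apply & to each column (1 only where both bits are 1):
  010110110111100110
& 000110000101100111
--------------------
  000110000101100110

Answer: 000110000101100110 (24934)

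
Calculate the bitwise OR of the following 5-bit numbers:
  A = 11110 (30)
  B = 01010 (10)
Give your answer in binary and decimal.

Apply | to each column (1 where either bit is 1):
  11110
| 01010
-------
  11110

Answer: 11110 (30)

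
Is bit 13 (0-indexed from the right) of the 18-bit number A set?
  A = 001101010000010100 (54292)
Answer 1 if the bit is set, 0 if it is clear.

Bit 13 is the 14th from the right.
  001101010000010100
      ^
That bit is 0.

Answer: 0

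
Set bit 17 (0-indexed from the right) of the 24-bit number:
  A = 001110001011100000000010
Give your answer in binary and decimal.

Mask = 1 << 17 = 000000100000000000000000
Bit 17 of A is 0, so OR-ing with the mask flips it to 1.
  001110001011100000000010
| 000000100000000000000000
--------------------------
  001110101011100000000010

Answer: 001110101011100000000010 (3848194)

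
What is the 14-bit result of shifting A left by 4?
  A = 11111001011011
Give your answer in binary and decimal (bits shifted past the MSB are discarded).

Shift left by 4: drop the top 4 bit(s), append 4 zero(s) on the right.
  11111001011011  ->  discard [1111], keep [1001011011], append 0000
= 10010110110000

Answer: 10010110110000 (9648)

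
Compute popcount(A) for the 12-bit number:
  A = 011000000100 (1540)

011000000100
1-bits at positions (from bit 0 = LSB): 2, 9, 10
Count = 3

Answer: 3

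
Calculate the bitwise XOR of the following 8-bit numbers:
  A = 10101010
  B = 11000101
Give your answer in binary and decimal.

Apply ^ to each column (1 where bits differ):
  10101010
^ 11000101
----------
  01101111

Answer: 01101111 (111)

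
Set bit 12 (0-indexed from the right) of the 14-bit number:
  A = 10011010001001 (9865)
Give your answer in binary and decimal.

Mask = 1 << 12 = 01000000000000
Bit 12 of A is 0, so OR-ing with the mask flips it to 1.
  10011010001001
| 01000000000000
----------------
  11011010001001

Answer: 11011010001001 (13961)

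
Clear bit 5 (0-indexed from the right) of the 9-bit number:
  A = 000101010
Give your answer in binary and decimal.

Mask = ~(1 << 5) = 111011111
Bit 5 of A is 1, so AND-ing with the mask clears it to 0.
  000101010
& 111011111
-----------
  000001010

Answer: 000001010 (10)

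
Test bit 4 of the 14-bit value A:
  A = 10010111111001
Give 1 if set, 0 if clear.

Bit 4 is the 5th from the right.
  10010111111001
           ^
That bit is 1.

Answer: 1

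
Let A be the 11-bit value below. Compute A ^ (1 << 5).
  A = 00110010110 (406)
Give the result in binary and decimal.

Mask = 1 << 5 = 00000100000
Bit 5 of A is 0; XOR with the mask flips it to 1.
  00110010110
^ 00000100000
-------------
  00110110110

Answer: 00110110110 (438)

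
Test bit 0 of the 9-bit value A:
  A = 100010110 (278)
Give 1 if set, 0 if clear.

Bit 0 is the 1st from the right.
  100010110
          ^
That bit is 0.

Answer: 0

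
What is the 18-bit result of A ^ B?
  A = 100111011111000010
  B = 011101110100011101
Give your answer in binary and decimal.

Apply ^ to each column (1 where bits differ):
  100111011111000010
^ 011101110100011101
--------------------
  111010101011011111

Answer: 111010101011011111 (240351)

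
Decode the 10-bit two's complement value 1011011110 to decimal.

MSB is 1, so the value is negative. Find the magnitude:
1. Invert bits:  0100100001
2. Add 1:        0100100010  = 290
3. Apply sign:   -290

Answer: -290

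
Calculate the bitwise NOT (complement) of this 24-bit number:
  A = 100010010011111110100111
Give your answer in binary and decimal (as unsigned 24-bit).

Flip each bit (0->1, 1->0):
  100010010011111110100111
  011101101100000001011000

Answer: 011101101100000001011000 (7782488)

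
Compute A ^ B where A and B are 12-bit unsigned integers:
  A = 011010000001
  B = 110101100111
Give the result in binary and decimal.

Apply ^ to each column (1 where bits differ):
  011010000001
^ 110101100111
--------------
  101111100110

Answer: 101111100110 (3046)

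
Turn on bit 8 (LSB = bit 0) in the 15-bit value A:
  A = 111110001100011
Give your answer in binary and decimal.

Mask = 1 << 8 = 000000100000000
Bit 8 of A is 0, so OR-ing with the mask flips it to 1.
  111110001100011
| 000000100000000
-----------------
  111110101100011

Answer: 111110101100011 (32099)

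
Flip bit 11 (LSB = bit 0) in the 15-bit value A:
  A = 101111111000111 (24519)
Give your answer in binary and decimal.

Mask = 1 << 11 = 000100000000000
Bit 11 of A is 1; XOR with the mask flips it to 0.
  101111111000111
^ 000100000000000
-----------------
  101011111000111

Answer: 101011111000111 (22471)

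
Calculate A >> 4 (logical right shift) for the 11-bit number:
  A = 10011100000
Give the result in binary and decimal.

Logical shift right by 4: drop the bottom 4 bit(s), prepend 4 zero(s) on the left.
  10011100000  ->  keep [1001110], discard [0000], prepend 0000
= 00001001110

Answer: 00001001110 (78)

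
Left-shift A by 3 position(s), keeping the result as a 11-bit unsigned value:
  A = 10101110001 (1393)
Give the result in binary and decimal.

Shift left by 3: drop the top 3 bit(s), append 3 zero(s) on the right.
  10101110001  ->  discard [101], keep [01110001], append 000
= 01110001000

Answer: 01110001000 (904)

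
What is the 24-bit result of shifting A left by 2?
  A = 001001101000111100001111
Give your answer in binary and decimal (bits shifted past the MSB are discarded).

Shift left by 2: drop the top 2 bit(s), append 2 zero(s) on the right.
  001001101000111100001111  ->  discard [00], keep [1001101000111100001111], append 00
= 100110100011110000111100

Answer: 100110100011110000111100 (10107964)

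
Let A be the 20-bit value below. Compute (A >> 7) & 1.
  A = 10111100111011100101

Bit 7 is the 8th from the right.
  10111100111011100101
              ^
That bit is 1.

Answer: 1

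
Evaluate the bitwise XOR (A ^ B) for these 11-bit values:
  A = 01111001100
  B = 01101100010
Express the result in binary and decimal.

Apply ^ to each column (1 where bits differ):
  01111001100
^ 01101100010
-------------
  00010101110

Answer: 00010101110 (174)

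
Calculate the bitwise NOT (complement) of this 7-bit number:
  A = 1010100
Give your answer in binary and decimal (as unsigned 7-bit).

Flip each bit (0->1, 1->0):
  1010100
  0101011

Answer: 0101011 (43)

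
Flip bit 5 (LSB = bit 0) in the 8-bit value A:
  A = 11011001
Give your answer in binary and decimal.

Mask = 1 << 5 = 00100000
Bit 5 of A is 0; XOR with the mask flips it to 1.
  11011001
^ 00100000
----------
  11111001

Answer: 11111001 (249)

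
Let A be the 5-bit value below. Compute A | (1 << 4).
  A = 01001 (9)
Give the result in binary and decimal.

Mask = 1 << 4 = 10000
Bit 4 of A is 0, so OR-ing with the mask flips it to 1.
  01001
| 10000
-------
  11001

Answer: 11001 (25)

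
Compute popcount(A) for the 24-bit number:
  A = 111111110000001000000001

111111110000001000000001
1-bits at positions (from bit 0 = LSB): 0, 9, 16, 17, 18, 19, 20, 21, 22, 23
Count = 10

Answer: 10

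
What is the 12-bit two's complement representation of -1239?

1. Binary of +1239:  010011010111
2. Invert bits:     101100101000
3. Add 1:           101100101001

Answer: 101100101001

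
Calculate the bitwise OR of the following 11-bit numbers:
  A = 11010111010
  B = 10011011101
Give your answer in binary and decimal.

Apply | to each column (1 where either bit is 1):
  11010111010
| 10011011101
-------------
  11011111111

Answer: 11011111111 (1791)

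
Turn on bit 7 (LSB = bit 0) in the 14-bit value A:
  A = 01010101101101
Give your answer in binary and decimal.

Mask = 1 << 7 = 00000010000000
Bit 7 of A is 0, so OR-ing with the mask flips it to 1.
  01010101101101
| 00000010000000
----------------
  01010111101101

Answer: 01010111101101 (5613)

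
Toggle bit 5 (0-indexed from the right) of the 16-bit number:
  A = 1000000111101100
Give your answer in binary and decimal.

Mask = 1 << 5 = 0000000000100000
Bit 5 of A is 1; XOR with the mask flips it to 0.
  1000000111101100
^ 0000000000100000
------------------
  1000000111001100

Answer: 1000000111001100 (33228)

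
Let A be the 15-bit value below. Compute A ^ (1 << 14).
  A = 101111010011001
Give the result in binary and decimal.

Mask = 1 << 14 = 100000000000000
Bit 14 of A is 1; XOR with the mask flips it to 0.
  101111010011001
^ 100000000000000
-----------------
  001111010011001

Answer: 001111010011001 (7833)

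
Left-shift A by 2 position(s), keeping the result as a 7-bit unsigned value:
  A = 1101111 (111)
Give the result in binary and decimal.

Shift left by 2: drop the top 2 bit(s), append 2 zero(s) on the right.
  1101111  ->  discard [11], keep [01111], append 00
= 0111100

Answer: 0111100 (60)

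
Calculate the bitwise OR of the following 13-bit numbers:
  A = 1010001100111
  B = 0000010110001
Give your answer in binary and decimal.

Apply | to each column (1 where either bit is 1):
  1010001100111
| 0000010110001
---------------
  1010011110111

Answer: 1010011110111 (5367)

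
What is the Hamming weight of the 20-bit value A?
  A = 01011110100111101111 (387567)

01011110100111101111
1-bits at positions (from bit 0 = LSB): 0, 1, 2, 3, 5, 6, 7, 8, 11, 13, 14, 15, 16, 18
Count = 14

Answer: 14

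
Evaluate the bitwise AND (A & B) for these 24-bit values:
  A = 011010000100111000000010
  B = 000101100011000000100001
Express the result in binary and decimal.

Apply & to each column (1 only where both bits are 1):
  011010000100111000000010
& 000101100011000000100001
--------------------------
  000000000000000000000000

Answer: 000000000000000000000000 (0)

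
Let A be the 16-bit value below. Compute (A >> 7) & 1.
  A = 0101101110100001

Bit 7 is the 8th from the right.
  0101101110100001
          ^
That bit is 1.

Answer: 1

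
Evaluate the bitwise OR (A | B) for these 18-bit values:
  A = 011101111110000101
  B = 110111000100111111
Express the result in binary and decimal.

Apply | to each column (1 where either bit is 1):
  011101111110000101
| 110111000100111111
--------------------
  111111111110111111

Answer: 111111111110111111 (262079)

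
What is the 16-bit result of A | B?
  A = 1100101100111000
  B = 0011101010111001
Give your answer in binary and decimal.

Apply | to each column (1 where either bit is 1):
  1100101100111000
| 0011101010111001
------------------
  1111101110111001

Answer: 1111101110111001 (64441)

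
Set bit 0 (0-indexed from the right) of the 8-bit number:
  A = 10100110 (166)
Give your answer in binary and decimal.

Mask = 1 << 0 = 00000001
Bit 0 of A is 0, so OR-ing with the mask flips it to 1.
  10100110
| 00000001
----------
  10100111

Answer: 10100111 (167)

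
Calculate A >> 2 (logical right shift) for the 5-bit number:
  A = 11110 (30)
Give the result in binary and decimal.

Logical shift right by 2: drop the bottom 2 bit(s), prepend 2 zero(s) on the left.
  11110  ->  keep [111], discard [10], prepend 00
= 00111

Answer: 00111 (7)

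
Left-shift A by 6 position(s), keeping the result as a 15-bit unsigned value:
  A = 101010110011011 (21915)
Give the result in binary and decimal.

Shift left by 6: drop the top 6 bit(s), append 6 zero(s) on the right.
  101010110011011  ->  discard [101010], keep [110011011], append 000000
= 110011011000000

Answer: 110011011000000 (26304)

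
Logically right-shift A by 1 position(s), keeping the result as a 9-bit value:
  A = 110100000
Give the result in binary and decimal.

Logical shift right by 1: drop the bottom 1 bit(s), prepend 1 zero(s) on the left.
  110100000  ->  keep [11010000], discard [0], prepend 0
= 011010000

Answer: 011010000 (208)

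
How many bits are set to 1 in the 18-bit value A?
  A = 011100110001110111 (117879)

011100110001110111
1-bits at positions (from bit 0 = LSB): 0, 1, 2, 4, 5, 6, 10, 11, 14, 15, 16
Count = 11

Answer: 11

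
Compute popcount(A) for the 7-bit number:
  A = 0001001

0001001
1-bits at positions (from bit 0 = LSB): 0, 3
Count = 2

Answer: 2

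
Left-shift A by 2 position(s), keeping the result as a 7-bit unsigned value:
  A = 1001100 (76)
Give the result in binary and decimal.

Shift left by 2: drop the top 2 bit(s), append 2 zero(s) on the right.
  1001100  ->  discard [10], keep [01100], append 00
= 0110000

Answer: 0110000 (48)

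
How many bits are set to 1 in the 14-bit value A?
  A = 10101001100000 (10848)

10101001100000
1-bits at positions (from bit 0 = LSB): 5, 6, 9, 11, 13
Count = 5

Answer: 5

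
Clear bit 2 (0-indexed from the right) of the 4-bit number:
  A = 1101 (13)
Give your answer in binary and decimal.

Mask = ~(1 << 2) = 1011
Bit 2 of A is 1, so AND-ing with the mask clears it to 0.
  1101
& 1011
------
  1001

Answer: 1001 (9)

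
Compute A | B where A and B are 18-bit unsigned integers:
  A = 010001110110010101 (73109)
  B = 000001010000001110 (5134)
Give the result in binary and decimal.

Apply | to each column (1 where either bit is 1):
  010001110110010101
| 000001010000001110
--------------------
  010001110110011111

Answer: 010001110110011111 (73119)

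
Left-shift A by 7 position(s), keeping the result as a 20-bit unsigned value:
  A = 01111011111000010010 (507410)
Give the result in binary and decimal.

Shift left by 7: drop the top 7 bit(s), append 7 zero(s) on the right.
  01111011111000010010  ->  discard [0111101], keep [1111000010010], append 0000000
= 11110000100100000000

Answer: 11110000100100000000 (985344)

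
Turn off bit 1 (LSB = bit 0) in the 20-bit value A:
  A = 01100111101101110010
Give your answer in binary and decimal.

Mask = ~(1 << 1) = 11111111111111111101
Bit 1 of A is 1, so AND-ing with the mask clears it to 0.
  01100111101101110010
& 11111111111111111101
----------------------
  01100111101101110000

Answer: 01100111101101110000 (424816)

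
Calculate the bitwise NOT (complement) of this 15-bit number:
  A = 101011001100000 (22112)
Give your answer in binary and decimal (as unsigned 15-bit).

Flip each bit (0->1, 1->0):
  101011001100000
  010100110011111

Answer: 010100110011111 (10655)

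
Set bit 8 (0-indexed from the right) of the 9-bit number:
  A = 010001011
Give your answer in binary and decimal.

Mask = 1 << 8 = 100000000
Bit 8 of A is 0, so OR-ing with the mask flips it to 1.
  010001011
| 100000000
-----------
  110001011

Answer: 110001011 (395)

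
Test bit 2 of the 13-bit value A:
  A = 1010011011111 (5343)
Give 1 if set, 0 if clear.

Bit 2 is the 3rd from the right.
  1010011011111
            ^
That bit is 1.

Answer: 1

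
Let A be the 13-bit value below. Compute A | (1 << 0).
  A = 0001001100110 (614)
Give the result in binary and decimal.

Mask = 1 << 0 = 0000000000001
Bit 0 of A is 0, so OR-ing with the mask flips it to 1.
  0001001100110
| 0000000000001
---------------
  0001001100111

Answer: 0001001100111 (615)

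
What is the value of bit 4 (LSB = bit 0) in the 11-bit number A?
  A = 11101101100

Bit 4 is the 5th from the right.
  11101101100
        ^
That bit is 0.

Answer: 0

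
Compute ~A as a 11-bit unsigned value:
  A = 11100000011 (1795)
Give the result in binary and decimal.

Flip each bit (0->1, 1->0):
  11100000011
  00011111100

Answer: 00011111100 (252)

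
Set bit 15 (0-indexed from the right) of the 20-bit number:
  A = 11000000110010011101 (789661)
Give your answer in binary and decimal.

Mask = 1 << 15 = 00001000000000000000
Bit 15 of A is 0, so OR-ing with the mask flips it to 1.
  11000000110010011101
| 00001000000000000000
----------------------
  11001000110010011101

Answer: 11001000110010011101 (822429)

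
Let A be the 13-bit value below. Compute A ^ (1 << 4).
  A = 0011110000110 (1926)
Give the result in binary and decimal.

Mask = 1 << 4 = 0000000010000
Bit 4 of A is 0; XOR with the mask flips it to 1.
  0011110000110
^ 0000000010000
---------------
  0011110010110

Answer: 0011110010110 (1942)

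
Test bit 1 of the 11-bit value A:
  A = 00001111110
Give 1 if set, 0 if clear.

Bit 1 is the 2nd from the right.
  00001111110
           ^
That bit is 1.

Answer: 1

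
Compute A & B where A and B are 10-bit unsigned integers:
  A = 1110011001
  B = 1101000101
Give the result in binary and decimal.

Apply & to each column (1 only where both bits are 1):
  1110011001
& 1101000101
------------
  1100000001

Answer: 1100000001 (769)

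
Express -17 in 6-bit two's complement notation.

1. Binary of +17:  010001
2. Invert bits:     101110
3. Add 1:           101111

Answer: 101111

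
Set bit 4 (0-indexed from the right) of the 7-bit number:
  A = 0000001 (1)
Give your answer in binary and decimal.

Mask = 1 << 4 = 0010000
Bit 4 of A is 0, so OR-ing with the mask flips it to 1.
  0000001
| 0010000
---------
  0010001

Answer: 0010001 (17)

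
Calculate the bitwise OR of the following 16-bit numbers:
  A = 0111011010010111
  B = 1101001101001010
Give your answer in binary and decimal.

Apply | to each column (1 where either bit is 1):
  0111011010010111
| 1101001101001010
------------------
  1111011111011111

Answer: 1111011111011111 (63455)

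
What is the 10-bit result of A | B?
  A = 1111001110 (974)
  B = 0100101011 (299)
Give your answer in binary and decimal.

Apply | to each column (1 where either bit is 1):
  1111001110
| 0100101011
------------
  1111101111

Answer: 1111101111 (1007)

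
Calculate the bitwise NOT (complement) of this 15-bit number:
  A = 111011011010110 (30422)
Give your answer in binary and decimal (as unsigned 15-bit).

Flip each bit (0->1, 1->0):
  111011011010110
  000100100101001

Answer: 000100100101001 (2345)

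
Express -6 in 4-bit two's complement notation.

1. Binary of +6:  0110
2. Invert bits:     1001
3. Add 1:           1010

Answer: 1010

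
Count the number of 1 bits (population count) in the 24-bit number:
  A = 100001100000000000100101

100001100000000000100101
1-bits at positions (from bit 0 = LSB): 0, 2, 5, 17, 18, 23
Count = 6

Answer: 6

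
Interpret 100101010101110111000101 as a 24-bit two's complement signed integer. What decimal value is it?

MSB is 1, so the value is negative. Find the magnitude:
1. Invert bits:  011010101010001000111010
2. Add 1:        011010101010001000111011  = 6988347
3. Apply sign:   -6988347

Answer: -6988347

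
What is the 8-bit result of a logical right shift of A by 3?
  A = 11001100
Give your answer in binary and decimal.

Logical shift right by 3: drop the bottom 3 bit(s), prepend 3 zero(s) on the left.
  11001100  ->  keep [11001], discard [100], prepend 000
= 00011001

Answer: 00011001 (25)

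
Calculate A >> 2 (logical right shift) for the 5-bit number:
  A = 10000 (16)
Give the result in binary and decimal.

Logical shift right by 2: drop the bottom 2 bit(s), prepend 2 zero(s) on the left.
  10000  ->  keep [100], discard [00], prepend 00
= 00100

Answer: 00100 (4)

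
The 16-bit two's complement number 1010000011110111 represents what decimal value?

MSB is 1, so the value is negative. Find the magnitude:
1. Invert bits:  0101111100001000
2. Add 1:        0101111100001001  = 24329
3. Apply sign:   -24329

Answer: -24329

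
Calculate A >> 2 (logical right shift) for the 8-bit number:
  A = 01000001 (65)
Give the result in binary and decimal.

Logical shift right by 2: drop the bottom 2 bit(s), prepend 2 zero(s) on the left.
  01000001  ->  keep [010000], discard [01], prepend 00
= 00010000

Answer: 00010000 (16)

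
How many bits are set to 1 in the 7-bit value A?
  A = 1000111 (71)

1000111
1-bits at positions (from bit 0 = LSB): 0, 1, 2, 6
Count = 4

Answer: 4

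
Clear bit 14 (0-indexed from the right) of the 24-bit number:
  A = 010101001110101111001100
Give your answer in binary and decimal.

Mask = ~(1 << 14) = 111111111011111111111111
Bit 14 of A is 1, so AND-ing with the mask clears it to 0.
  010101001110101111001100
& 111111111011111111111111
--------------------------
  010101001010101111001100

Answer: 010101001010101111001100 (5549004)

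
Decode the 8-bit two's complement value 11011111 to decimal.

MSB is 1, so the value is negative. Find the magnitude:
1. Invert bits:  00100000
2. Add 1:        00100001  = 33
3. Apply sign:   -33

Answer: -33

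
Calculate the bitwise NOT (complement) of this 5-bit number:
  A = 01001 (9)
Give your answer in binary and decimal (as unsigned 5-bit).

Flip each bit (0->1, 1->0):
  01001
  10110

Answer: 10110 (22)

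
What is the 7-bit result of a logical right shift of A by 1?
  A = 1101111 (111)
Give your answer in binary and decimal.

Logical shift right by 1: drop the bottom 1 bit(s), prepend 1 zero(s) on the left.
  1101111  ->  keep [110111], discard [1], prepend 0
= 0110111

Answer: 0110111 (55)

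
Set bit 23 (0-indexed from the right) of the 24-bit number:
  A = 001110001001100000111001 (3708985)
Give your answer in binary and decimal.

Mask = 1 << 23 = 100000000000000000000000
Bit 23 of A is 0, so OR-ing with the mask flips it to 1.
  001110001001100000111001
| 100000000000000000000000
--------------------------
  101110001001100000111001

Answer: 101110001001100000111001 (12097593)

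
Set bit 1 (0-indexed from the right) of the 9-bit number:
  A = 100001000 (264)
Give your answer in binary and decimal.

Mask = 1 << 1 = 000000010
Bit 1 of A is 0, so OR-ing with the mask flips it to 1.
  100001000
| 000000010
-----------
  100001010

Answer: 100001010 (266)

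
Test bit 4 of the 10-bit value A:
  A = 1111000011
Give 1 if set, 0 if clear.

Bit 4 is the 5th from the right.
  1111000011
       ^
That bit is 0.

Answer: 0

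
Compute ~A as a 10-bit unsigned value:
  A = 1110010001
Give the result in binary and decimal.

Flip each bit (0->1, 1->0):
  1110010001
  0001101110

Answer: 0001101110 (110)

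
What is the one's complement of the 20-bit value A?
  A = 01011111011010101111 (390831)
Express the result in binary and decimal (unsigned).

Flip each bit (0->1, 1->0):
  01011111011010101111
  10100000100101010000

Answer: 10100000100101010000 (657744)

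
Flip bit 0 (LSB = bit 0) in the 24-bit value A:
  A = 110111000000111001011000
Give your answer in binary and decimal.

Mask = 1 << 0 = 000000000000000000000001
Bit 0 of A is 0; XOR with the mask flips it to 1.
  110111000000111001011000
^ 000000000000000000000001
--------------------------
  110111000000111001011001

Answer: 110111000000111001011001 (14421593)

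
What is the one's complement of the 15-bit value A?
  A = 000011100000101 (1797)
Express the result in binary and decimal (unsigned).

Flip each bit (0->1, 1->0):
  000011100000101
  111100011111010

Answer: 111100011111010 (30970)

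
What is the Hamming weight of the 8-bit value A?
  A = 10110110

10110110
1-bits at positions (from bit 0 = LSB): 1, 2, 4, 5, 7
Count = 5

Answer: 5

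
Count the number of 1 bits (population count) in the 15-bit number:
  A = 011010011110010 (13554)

011010011110010
1-bits at positions (from bit 0 = LSB): 1, 4, 5, 6, 7, 10, 12, 13
Count = 8

Answer: 8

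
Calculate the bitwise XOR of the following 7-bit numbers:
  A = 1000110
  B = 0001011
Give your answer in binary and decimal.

Apply ^ to each column (1 where bits differ):
  1000110
^ 0001011
---------
  1001101

Answer: 1001101 (77)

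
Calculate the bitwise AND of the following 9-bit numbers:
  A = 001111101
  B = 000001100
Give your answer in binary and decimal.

Apply & to each column (1 only where both bits are 1):
  001111101
& 000001100
-----------
  000001100

Answer: 000001100 (12)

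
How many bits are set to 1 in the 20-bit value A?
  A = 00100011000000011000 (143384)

00100011000000011000
1-bits at positions (from bit 0 = LSB): 3, 4, 12, 13, 17
Count = 5

Answer: 5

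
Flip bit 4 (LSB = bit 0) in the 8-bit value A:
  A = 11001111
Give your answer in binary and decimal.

Mask = 1 << 4 = 00010000
Bit 4 of A is 0; XOR with the mask flips it to 1.
  11001111
^ 00010000
----------
  11011111

Answer: 11011111 (223)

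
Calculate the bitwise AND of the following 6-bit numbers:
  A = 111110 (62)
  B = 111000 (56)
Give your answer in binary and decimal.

Apply & to each column (1 only where both bits are 1):
  111110
& 111000
--------
  111000

Answer: 111000 (56)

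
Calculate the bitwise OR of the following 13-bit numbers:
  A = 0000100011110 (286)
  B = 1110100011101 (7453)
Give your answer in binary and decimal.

Apply | to each column (1 where either bit is 1):
  0000100011110
| 1110100011101
---------------
  1110100011111

Answer: 1110100011111 (7455)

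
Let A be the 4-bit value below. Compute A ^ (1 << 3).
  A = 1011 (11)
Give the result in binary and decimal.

Mask = 1 << 3 = 1000
Bit 3 of A is 1; XOR with the mask flips it to 0.
  1011
^ 1000
------
  0011

Answer: 0011 (3)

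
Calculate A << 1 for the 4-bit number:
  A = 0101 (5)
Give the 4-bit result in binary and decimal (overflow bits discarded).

Shift left by 1: drop the top 1 bit(s), append 1 zero(s) on the right.
  0101  ->  discard [0], keep [101], append 0
= 1010

Answer: 1010 (10)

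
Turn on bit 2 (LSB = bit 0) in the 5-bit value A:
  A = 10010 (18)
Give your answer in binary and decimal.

Mask = 1 << 2 = 00100
Bit 2 of A is 0, so OR-ing with the mask flips it to 1.
  10010
| 00100
-------
  10110

Answer: 10110 (22)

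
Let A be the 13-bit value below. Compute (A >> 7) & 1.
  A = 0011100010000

Bit 7 is the 8th from the right.
  0011100010000
       ^
That bit is 0.

Answer: 0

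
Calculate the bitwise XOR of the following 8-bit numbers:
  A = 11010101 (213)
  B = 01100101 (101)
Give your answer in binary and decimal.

Apply ^ to each column (1 where bits differ):
  11010101
^ 01100101
----------
  10110000

Answer: 10110000 (176)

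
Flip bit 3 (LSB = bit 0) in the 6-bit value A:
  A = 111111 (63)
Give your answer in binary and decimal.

Mask = 1 << 3 = 001000
Bit 3 of A is 1; XOR with the mask flips it to 0.
  111111
^ 001000
--------
  110111

Answer: 110111 (55)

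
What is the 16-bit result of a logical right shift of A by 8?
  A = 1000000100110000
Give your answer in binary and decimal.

Logical shift right by 8: drop the bottom 8 bit(s), prepend 8 zero(s) on the left.
  1000000100110000  ->  keep [10000001], discard [00110000], prepend 00000000
= 0000000010000001

Answer: 0000000010000001 (129)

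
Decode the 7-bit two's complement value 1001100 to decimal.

MSB is 1, so the value is negative. Find the magnitude:
1. Invert bits:  0110011
2. Add 1:        0110100  = 52
3. Apply sign:   -52

Answer: -52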